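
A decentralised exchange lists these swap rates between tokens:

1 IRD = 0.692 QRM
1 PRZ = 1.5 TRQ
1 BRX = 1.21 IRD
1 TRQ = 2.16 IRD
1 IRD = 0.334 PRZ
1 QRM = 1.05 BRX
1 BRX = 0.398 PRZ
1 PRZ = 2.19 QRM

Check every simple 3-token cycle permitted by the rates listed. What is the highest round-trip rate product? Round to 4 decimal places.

1.0822

IRD→PRZ→TRQ→IRD: 0.334 × 1.5 × 2.16 = 1.08216
BRX→PRZ→QRM→BRX: 0.398 × 2.19 × 1.05 = 0.91520
IRD→QRM→BRX→IRD: 0.692 × 1.05 × 1.21 = 0.87919
Maximum is IRD→PRZ→TRQ→IRD at 1.0822; arbitrage exists.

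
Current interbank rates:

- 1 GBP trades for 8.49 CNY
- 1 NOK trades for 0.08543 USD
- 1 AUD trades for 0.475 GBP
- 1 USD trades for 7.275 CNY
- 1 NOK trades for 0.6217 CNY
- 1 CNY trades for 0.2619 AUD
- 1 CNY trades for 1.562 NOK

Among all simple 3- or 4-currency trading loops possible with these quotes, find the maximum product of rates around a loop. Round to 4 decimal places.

1.0562

CNY→AUD→GBP→CNY: 0.2619 × 0.475 × 8.49 = 1.05618
CNY→NOK→USD→CNY: 1.562 × 0.08543 × 7.275 = 0.97079
Maximum is CNY→AUD→GBP→CNY at 1.0562; arbitrage exists.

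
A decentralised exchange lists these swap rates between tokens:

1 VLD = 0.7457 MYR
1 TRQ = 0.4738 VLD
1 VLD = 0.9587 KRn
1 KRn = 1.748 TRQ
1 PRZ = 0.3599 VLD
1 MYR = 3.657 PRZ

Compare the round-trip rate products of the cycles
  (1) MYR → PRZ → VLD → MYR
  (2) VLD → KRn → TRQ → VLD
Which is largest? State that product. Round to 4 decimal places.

0.9815

(1) 3.657 × 0.3599 × 0.7457 = 0.98146
(2) 0.9587 × 1.748 × 0.4738 = 0.79400
Highest is cycle (1) at 0.9815 (≤1, no arbitrage).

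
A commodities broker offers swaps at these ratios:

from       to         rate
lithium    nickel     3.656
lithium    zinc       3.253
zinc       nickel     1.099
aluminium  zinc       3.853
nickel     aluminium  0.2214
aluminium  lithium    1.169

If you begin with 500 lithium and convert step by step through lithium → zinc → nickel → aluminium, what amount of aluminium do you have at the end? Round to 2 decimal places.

395.76

500 lithium × 3.253 = 1626.5 zinc
1626.5 zinc × 1.099 = 1787.5235 nickel
1787.5235 nickel × 0.2214 = 395.7577029 aluminium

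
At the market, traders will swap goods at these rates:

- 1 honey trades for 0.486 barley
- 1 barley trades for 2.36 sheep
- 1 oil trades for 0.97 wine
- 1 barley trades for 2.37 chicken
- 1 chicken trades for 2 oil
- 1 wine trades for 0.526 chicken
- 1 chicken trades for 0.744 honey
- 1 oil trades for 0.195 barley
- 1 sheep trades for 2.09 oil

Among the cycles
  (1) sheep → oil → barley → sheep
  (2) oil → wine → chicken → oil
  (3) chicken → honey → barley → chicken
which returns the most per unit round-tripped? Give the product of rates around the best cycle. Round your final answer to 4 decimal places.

1.0204

(1) 2.09 × 0.195 × 2.36 = 0.96182
(2) 0.97 × 0.526 × 2 = 1.02044
(3) 0.744 × 0.486 × 2.37 = 0.85695
Highest is cycle (2) at 1.0204 (>1, arbitrage).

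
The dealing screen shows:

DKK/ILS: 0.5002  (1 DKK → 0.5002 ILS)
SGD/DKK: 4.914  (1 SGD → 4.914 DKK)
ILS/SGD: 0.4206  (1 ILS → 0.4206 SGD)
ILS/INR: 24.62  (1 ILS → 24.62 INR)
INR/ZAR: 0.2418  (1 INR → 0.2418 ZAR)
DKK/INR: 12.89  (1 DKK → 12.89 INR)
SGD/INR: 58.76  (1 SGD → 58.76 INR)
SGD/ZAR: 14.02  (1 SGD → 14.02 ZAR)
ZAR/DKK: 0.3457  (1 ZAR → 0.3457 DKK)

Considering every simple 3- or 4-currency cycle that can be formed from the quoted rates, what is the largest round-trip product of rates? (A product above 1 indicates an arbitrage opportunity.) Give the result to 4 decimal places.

1.0775

DKK→INR→ZAR→DKK: 12.89 × 0.2418 × 0.3457 = 1.07748
DKK→ILS→SGD→DKK: 0.5002 × 0.4206 × 4.914 = 1.03383
DKK→ILS→INR→ZAR→DKK: 0.5002 × 24.62 × 0.2418 × 0.3457 = 1.02941
DKK→ILS→SGD→ZAR→DKK: 0.5002 × 0.4206 × 14.02 × 0.3457 = 1.01967
Maximum is DKK→INR→ZAR→DKK at 1.0775; arbitrage exists.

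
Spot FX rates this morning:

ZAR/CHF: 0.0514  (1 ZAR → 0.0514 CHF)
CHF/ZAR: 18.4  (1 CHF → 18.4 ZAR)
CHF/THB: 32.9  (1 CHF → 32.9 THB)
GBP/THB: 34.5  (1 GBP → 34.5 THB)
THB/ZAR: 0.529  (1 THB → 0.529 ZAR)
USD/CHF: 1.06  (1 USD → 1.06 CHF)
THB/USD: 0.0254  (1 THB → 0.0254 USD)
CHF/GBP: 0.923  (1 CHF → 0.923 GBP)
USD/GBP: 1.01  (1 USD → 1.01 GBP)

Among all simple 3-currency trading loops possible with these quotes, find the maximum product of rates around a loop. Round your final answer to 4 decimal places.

0.8946

ZAR→CHF→THB→ZAR: 0.0514 × 32.9 × 0.529 = 0.89457
USD→CHF→THB→USD: 1.06 × 32.9 × 0.0254 = 0.88580
GBP→THB→USD→GBP: 34.5 × 0.0254 × 1.01 = 0.88506
Maximum is ZAR→CHF→THB→ZAR at 0.8946; no arbitrage — every cycle loses value.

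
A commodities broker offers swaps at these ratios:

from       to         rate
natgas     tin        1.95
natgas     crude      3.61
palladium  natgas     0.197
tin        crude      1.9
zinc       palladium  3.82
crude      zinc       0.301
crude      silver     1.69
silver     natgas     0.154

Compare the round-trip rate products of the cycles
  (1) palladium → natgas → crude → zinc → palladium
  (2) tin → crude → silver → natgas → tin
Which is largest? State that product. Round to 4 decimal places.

(1) 0.197 × 3.61 × 0.301 × 3.82 = 0.81772
(2) 1.9 × 1.69 × 0.154 × 1.95 = 0.96426
Highest is cycle (2) at 0.9643 (≤1, no arbitrage).

0.9643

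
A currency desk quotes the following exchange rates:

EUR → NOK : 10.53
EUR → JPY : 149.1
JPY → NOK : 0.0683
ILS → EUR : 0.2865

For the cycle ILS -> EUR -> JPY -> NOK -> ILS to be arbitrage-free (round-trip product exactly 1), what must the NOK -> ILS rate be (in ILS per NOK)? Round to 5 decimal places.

0.34275

Known legs of the cycle: 0.2865 × 149.1 × 0.0683 = 2.917581345
For no arbitrage the full-cycle product must be 1, so the missing rate is 1 / 2.917581345 ≈ 0.3427497.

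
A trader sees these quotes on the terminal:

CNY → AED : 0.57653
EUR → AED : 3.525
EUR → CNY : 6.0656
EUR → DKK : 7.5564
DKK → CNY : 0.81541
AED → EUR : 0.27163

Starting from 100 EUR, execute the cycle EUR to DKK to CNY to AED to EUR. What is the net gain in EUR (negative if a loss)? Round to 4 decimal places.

-3.5082

100 EUR × 7.5564 = 755.64 DKK
755.64 DKK × 0.81541 = 616.1564124 CNY
616.1564124 CNY × 0.57653 = 355.232656440972 AED
355.232656440972 AED × 0.27163 = 96.49184646906122436 EUR
Net change: 96.49184646906122436 − 100 = -3.50815353093877564 EUR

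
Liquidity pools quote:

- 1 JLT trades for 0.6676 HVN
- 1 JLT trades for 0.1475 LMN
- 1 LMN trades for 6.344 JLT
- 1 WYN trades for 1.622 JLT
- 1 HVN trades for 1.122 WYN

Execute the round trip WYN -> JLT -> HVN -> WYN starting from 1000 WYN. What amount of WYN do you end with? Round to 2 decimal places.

1000 WYN × 1.622 = 1622 JLT
1622 JLT × 0.6676 = 1082.8472 HVN
1082.8472 HVN × 1.122 = 1214.9545584 WYN

1214.95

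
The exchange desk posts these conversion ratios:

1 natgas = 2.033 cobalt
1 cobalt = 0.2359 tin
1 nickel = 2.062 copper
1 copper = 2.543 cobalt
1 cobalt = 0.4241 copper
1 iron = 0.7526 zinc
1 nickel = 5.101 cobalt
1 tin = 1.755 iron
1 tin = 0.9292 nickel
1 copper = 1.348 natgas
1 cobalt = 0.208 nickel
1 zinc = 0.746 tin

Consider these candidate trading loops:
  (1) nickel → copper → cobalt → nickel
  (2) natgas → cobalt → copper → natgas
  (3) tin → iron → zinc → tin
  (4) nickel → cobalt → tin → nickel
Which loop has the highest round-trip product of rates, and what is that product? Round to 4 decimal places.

(1) 2.062 × 2.543 × 0.208 = 1.09068
(2) 2.033 × 0.4241 × 1.348 = 1.16224
(3) 1.755 × 0.7526 × 0.746 = 0.98533
(4) 5.101 × 0.2359 × 0.9292 = 1.11813
Highest is cycle (2) at 1.1622 (>1, arbitrage).

1.1622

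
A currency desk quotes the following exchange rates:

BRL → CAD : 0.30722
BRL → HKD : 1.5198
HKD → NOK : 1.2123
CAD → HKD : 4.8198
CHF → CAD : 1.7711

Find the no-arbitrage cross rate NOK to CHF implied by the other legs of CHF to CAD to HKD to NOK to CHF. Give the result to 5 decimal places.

Known legs of the cycle: 1.7711 × 4.8198 × 1.2123 = 10.348614413694
For no arbitrage the full-cycle product must be 1, so the missing rate is 1 / 10.348614413694 ≈ 0.0966313.

0.09663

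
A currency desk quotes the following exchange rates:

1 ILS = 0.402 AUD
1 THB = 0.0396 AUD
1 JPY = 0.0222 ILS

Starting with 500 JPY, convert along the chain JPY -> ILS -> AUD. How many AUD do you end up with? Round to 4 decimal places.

500 JPY × 0.0222 = 11.1 ILS
11.1 ILS × 0.402 = 4.4622 AUD

4.4622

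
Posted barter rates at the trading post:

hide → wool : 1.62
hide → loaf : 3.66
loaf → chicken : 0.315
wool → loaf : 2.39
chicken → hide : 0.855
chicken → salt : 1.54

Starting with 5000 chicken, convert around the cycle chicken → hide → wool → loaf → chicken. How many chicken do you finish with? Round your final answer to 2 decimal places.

5213.86

5000 chicken × 0.855 = 4275 hide
4275 hide × 1.62 = 6925.5 wool
6925.5 wool × 2.39 = 16551.945 loaf
16551.945 loaf × 0.315 = 5213.862675 chicken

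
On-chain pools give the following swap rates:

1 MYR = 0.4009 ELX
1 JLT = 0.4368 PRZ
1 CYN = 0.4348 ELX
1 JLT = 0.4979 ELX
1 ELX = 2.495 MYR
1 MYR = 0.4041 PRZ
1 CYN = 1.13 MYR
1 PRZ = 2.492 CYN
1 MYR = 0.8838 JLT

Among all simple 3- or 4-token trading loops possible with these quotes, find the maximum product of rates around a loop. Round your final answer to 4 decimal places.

1.1379

MYR→PRZ→CYN→MYR: 0.4041 × 2.492 × 1.13 = 1.13793
MYR→JLT→ELX→MYR: 0.8838 × 0.4979 × 2.495 = 1.09791
MYR→PRZ→CYN→ELX→MYR: 0.4041 × 2.492 × 0.4348 × 2.495 = 1.09244
MYR→JLT→PRZ→CYN→MYR: 0.8838 × 0.4368 × 2.492 × 1.13 = 1.08708
Maximum is MYR→PRZ→CYN→MYR at 1.1379; arbitrage exists.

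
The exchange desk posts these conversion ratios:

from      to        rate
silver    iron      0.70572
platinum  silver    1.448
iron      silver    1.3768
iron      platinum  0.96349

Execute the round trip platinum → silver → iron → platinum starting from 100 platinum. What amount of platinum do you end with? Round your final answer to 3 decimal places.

100 platinum × 1.448 = 144.8 silver
144.8 silver × 0.70572 = 102.188256 iron
102.188256 iron × 0.96349 = 98.45736277344 platinum

98.457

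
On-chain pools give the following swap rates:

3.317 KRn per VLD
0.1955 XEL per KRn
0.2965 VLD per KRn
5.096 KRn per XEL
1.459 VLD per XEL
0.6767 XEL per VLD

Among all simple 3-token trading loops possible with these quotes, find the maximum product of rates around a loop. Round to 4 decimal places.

1.0225

KRn→VLD→XEL→KRn: 0.2965 × 0.6767 × 5.096 = 1.02247
KRn→XEL→VLD→KRn: 0.1955 × 1.459 × 3.317 = 0.94612
Maximum is KRn→VLD→XEL→KRn at 1.0225; arbitrage exists.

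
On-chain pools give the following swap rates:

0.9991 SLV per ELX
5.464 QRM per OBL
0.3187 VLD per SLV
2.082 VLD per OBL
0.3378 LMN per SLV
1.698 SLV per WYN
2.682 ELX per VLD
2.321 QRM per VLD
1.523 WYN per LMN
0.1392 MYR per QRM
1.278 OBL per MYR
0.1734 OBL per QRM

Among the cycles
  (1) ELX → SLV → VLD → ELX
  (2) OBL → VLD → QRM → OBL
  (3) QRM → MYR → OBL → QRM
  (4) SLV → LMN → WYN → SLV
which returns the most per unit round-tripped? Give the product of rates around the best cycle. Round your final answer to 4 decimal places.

0.9720

(1) 0.9991 × 0.3187 × 2.682 = 0.85398
(2) 2.082 × 2.321 × 0.1734 = 0.83792
(3) 0.1392 × 1.278 × 5.464 = 0.97203
(4) 0.3378 × 1.523 × 1.698 = 0.87357
Highest is cycle (3) at 0.9720 (≤1, no arbitrage).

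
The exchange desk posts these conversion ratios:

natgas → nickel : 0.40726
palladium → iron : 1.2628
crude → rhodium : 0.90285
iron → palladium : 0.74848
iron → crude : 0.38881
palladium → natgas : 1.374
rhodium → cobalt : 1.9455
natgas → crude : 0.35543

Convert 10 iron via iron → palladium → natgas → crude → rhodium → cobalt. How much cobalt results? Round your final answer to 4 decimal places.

6.4205

10 iron × 0.74848 = 7.4848 palladium
7.4848 palladium × 1.374 = 10.2841152 natgas
10.2841152 natgas × 0.35543 = 3.655283065536 crude
3.655283065536 crude × 0.90285 = 3.3001723157191776 rhodium
3.3001723157191776 rhodium × 1.9455 = 6.4204852402316600208 cobalt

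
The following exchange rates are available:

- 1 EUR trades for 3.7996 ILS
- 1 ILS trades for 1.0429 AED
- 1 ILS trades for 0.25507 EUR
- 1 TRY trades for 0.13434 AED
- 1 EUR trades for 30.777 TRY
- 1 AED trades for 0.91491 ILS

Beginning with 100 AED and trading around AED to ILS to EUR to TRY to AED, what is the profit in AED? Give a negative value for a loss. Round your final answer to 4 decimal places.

-3.5129

100 AED × 0.91491 = 91.491 ILS
91.491 ILS × 0.25507 = 23.33660937 EUR
23.33660937 EUR × 30.777 = 718.23082658049 TRY
718.23082658049 TRY × 0.13434 = 96.4871292428230266 AED
Net change: 96.4871292428230266 − 100 = -3.5128707571769734 AED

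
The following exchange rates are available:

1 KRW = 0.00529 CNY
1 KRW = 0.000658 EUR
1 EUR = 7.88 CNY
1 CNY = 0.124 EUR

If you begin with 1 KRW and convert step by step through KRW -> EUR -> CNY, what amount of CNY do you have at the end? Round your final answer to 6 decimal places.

0.005185

1 KRW × 0.000658 = 0.000658 EUR
0.000658 EUR × 7.88 = 0.00518504 CNY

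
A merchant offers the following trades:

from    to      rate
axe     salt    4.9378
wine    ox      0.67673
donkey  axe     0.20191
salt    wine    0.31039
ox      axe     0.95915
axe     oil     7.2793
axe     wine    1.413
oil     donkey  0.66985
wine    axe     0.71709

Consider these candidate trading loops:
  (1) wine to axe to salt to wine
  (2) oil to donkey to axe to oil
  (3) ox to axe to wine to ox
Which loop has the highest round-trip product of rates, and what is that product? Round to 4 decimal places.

1.0990

(1) 0.71709 × 4.9378 × 0.31039 = 1.09904
(2) 0.66985 × 0.20191 × 7.2793 = 0.98452
(3) 0.95915 × 1.413 × 0.67673 = 0.91716
Highest is cycle (1) at 1.0990 (>1, arbitrage).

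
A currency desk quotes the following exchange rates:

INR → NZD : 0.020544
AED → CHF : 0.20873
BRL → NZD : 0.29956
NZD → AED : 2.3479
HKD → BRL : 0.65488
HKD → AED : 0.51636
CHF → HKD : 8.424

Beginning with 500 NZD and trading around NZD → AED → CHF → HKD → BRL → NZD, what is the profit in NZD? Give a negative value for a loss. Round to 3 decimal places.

-95.053

500 NZD × 2.3479 = 1173.95 AED
1173.95 AED × 0.20873 = 245.0385835 CHF
245.0385835 CHF × 8.424 = 2064.205027404 HKD
2064.205027404 HKD × 0.65488 = 1351.80658834633152 BRL
1351.80658834633152 BRL × 0.29956 = 404.9471816050270701312 NZD
Net change: 404.9471816050270701312 − 500 = -95.0528183949729298688 NZD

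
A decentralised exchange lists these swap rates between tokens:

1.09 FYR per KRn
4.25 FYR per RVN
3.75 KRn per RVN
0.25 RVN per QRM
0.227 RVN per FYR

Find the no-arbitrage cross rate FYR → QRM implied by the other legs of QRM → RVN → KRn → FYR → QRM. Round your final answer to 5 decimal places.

Known legs of the cycle: 0.25 × 3.75 × 1.09 = 1.021875
For no arbitrage the full-cycle product must be 1, so the missing rate is 1 / 1.021875 ≈ 0.9785933.

0.97859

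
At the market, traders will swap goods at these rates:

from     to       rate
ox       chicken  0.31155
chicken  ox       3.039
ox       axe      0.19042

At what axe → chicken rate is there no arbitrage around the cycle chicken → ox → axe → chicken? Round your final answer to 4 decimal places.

Known legs of the cycle: 3.039 × 0.19042 = 0.57868638
For no arbitrage the full-cycle product must be 1, so the missing rate is 1 / 0.57868638 ≈ 1.728052.

1.7281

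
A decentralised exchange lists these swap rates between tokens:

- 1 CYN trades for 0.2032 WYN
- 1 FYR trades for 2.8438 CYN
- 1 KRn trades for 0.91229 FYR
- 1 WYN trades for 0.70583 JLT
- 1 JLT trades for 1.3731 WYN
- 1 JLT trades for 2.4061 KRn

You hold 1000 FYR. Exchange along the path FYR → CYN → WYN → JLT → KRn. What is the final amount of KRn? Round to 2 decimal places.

1000 FYR × 2.8438 = 2843.8 CYN
2843.8 CYN × 0.2032 = 577.86016 WYN
577.86016 WYN × 0.70583 = 407.8710367328 JLT
407.8710367328 JLT × 2.4061 = 981.37850148279008 KRn

981.38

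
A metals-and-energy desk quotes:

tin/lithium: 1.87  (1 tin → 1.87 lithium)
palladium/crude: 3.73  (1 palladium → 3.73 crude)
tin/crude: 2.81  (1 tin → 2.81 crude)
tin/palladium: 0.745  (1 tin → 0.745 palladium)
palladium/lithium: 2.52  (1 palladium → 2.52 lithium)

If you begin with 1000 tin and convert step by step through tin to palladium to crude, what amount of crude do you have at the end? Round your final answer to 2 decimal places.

2778.85

1000 tin × 0.745 = 745 palladium
745 palladium × 3.73 = 2778.85 crude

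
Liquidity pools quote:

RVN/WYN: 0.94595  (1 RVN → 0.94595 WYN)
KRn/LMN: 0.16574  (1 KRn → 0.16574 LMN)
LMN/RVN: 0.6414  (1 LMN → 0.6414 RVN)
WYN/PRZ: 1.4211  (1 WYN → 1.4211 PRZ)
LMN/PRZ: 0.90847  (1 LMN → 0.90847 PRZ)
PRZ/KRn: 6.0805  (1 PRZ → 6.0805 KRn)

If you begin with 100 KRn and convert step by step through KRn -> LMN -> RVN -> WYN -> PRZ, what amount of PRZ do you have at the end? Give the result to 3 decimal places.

14.291

100 KRn × 0.16574 = 16.574 LMN
16.574 LMN × 0.6414 = 10.6305636 RVN
10.6305636 RVN × 0.94595 = 10.05598163742 WYN
10.05598163742 WYN × 1.4211 = 14.290555504937562 PRZ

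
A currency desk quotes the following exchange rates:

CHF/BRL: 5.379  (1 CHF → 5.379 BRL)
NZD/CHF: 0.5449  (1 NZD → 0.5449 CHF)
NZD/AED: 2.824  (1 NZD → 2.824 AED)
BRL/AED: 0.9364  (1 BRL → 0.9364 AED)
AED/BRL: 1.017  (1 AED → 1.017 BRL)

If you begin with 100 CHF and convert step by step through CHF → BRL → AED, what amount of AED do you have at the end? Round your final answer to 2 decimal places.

100 CHF × 5.379 = 537.9 BRL
537.9 BRL × 0.9364 = 503.68956 AED

503.69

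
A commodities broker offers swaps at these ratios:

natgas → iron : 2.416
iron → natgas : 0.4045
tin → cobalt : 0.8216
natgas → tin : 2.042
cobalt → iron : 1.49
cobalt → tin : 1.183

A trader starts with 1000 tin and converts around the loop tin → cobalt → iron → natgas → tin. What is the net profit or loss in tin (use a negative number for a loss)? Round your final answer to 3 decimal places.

11.163

1000 tin × 0.8216 = 821.6 cobalt
821.6 cobalt × 1.49 = 1224.184 iron
1224.184 iron × 0.4045 = 495.182428 natgas
495.182428 natgas × 2.042 = 1011.162517976 tin
Net change: 1011.162517976 − 1000 = 11.162517976 tin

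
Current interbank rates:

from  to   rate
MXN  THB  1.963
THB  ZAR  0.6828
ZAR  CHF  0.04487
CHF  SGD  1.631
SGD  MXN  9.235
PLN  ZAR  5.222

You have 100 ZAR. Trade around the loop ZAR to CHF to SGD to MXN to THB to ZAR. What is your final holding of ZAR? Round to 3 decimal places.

100 ZAR × 0.04487 = 4.487 CHF
4.487 CHF × 1.631 = 7.318297 SGD
7.318297 SGD × 9.235 = 67.584472795 MXN
67.584472795 MXN × 1.963 = 132.668320096585 THB
132.668320096585 THB × 0.6828 = 90.585928961948238 ZAR

90.586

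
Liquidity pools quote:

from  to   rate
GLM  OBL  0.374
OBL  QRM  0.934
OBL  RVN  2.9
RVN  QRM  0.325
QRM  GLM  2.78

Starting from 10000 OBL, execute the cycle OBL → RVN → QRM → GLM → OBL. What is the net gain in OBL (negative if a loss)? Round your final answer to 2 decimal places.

-200.64

10000 OBL × 2.9 = 29000 RVN
29000 RVN × 0.325 = 9425 QRM
9425 QRM × 2.78 = 26201.5 GLM
26201.5 GLM × 0.374 = 9799.361 OBL
Net change: 9799.361 − 10000 = -200.639 OBL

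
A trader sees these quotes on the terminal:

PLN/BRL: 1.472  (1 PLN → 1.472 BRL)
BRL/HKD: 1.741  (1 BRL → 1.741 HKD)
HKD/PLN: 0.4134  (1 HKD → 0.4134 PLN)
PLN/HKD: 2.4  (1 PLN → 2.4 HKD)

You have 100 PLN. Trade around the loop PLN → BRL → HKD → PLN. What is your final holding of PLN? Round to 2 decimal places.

100 PLN × 1.472 = 147.2 BRL
147.2 BRL × 1.741 = 256.2752 HKD
256.2752 HKD × 0.4134 = 105.94416768 PLN

105.94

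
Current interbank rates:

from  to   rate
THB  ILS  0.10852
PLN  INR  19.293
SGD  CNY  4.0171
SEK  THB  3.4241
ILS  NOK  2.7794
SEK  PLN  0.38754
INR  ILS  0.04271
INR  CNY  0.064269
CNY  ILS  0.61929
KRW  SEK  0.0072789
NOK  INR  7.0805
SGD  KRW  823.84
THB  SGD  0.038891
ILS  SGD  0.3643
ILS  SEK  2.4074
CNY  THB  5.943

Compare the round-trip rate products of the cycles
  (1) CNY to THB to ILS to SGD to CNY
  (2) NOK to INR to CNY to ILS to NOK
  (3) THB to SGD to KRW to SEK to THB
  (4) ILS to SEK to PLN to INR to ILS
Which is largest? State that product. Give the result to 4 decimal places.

0.9438

(1) 5.943 × 0.10852 × 0.3643 × 4.0171 = 0.94382
(2) 7.0805 × 0.064269 × 0.61929 × 2.7794 = 0.78327
(3) 0.038891 × 823.84 × 0.0072789 × 3.4241 = 0.79855
(4) 2.4074 × 0.38754 × 19.293 × 0.04271 = 0.76877
Highest is cycle (1) at 0.9438 (≤1, no arbitrage).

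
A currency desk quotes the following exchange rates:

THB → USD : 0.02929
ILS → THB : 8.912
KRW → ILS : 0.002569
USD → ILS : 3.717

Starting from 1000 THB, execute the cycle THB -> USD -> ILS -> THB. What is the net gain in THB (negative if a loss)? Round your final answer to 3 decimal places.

1000 THB × 0.02929 = 29.29 USD
29.29 USD × 3.717 = 108.87093 ILS
108.87093 ILS × 8.912 = 970.25772816 THB
Net change: 970.25772816 − 1000 = -29.74227184 THB

-29.742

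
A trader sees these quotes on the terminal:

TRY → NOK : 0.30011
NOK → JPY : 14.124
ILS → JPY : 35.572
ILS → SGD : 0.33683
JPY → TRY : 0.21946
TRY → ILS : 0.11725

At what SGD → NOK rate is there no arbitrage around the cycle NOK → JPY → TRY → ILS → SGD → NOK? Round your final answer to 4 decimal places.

8.1689

Known legs of the cycle: 14.124 × 0.21946 × 0.11725 × 0.33683 = 0.1224155816485602
For no arbitrage the full-cycle product must be 1, so the missing rate is 1 / 0.1224155816485602 ≈ 8.168895.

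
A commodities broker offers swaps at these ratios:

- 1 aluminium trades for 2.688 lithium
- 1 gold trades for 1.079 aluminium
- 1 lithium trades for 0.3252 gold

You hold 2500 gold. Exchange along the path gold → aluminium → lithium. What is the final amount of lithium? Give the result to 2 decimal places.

2500 gold × 1.079 = 2697.5 aluminium
2697.5 aluminium × 2.688 = 7250.88 lithium

7250.88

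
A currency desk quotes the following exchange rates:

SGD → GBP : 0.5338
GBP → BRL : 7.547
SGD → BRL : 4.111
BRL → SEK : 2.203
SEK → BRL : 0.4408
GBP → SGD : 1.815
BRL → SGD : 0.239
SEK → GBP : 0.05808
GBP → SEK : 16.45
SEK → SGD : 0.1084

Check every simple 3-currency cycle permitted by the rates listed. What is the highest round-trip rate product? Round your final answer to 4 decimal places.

BRL→SEK→SGD→BRL: 2.203 × 0.1084 × 4.111 = 0.98173
BRL→SEK→GBP→BRL: 2.203 × 0.05808 × 7.547 = 0.96564
BRL→SGD→GBP→BRL: 0.239 × 0.5338 × 7.547 = 0.96283
SGD→GBP→SEK→SGD: 0.5338 × 16.45 × 0.1084 = 0.95186
Maximum is BRL→SEK→SGD→BRL at 0.9817; no arbitrage — every cycle loses value.

0.9817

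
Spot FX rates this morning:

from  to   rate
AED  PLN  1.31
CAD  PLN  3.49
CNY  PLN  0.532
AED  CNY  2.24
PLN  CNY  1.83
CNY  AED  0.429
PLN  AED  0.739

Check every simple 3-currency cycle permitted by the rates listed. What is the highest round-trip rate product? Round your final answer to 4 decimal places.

PLN→CNY→AED→PLN: 1.83 × 0.429 × 1.31 = 1.02844
PLN→AED→CNY→PLN: 0.739 × 2.24 × 0.532 = 0.88065
Maximum is PLN→CNY→AED→PLN at 1.0284; arbitrage exists.

1.0284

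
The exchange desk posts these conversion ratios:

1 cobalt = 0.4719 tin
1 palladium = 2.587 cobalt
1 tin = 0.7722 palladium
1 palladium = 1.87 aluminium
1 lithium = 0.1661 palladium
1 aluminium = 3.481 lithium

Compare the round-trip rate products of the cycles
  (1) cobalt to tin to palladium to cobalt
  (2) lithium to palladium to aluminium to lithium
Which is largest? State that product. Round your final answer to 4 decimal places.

(1) 0.4719 × 0.7722 × 2.587 = 0.94271
(2) 0.1661 × 1.87 × 3.481 = 1.08122
Highest is cycle (2) at 1.0812 (>1, arbitrage).

1.0812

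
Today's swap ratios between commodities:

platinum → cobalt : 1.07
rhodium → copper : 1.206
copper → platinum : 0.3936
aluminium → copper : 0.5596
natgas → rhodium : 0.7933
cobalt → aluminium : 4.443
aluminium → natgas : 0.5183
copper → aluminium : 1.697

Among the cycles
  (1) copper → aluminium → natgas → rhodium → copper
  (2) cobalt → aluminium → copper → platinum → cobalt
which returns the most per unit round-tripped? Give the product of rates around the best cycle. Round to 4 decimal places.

1.0471

(1) 1.697 × 0.5183 × 0.7933 × 1.206 = 0.84149
(2) 4.443 × 0.5596 × 0.3936 × 1.07 = 1.04711
Highest is cycle (2) at 1.0471 (>1, arbitrage).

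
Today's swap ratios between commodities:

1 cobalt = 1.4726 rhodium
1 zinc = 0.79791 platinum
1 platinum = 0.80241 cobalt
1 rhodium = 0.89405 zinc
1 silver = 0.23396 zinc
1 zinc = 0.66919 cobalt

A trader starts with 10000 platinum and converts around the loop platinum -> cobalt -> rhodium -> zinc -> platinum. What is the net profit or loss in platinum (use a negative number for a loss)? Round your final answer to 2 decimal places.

10000 platinum × 0.80241 = 8024.1 cobalt
8024.1 cobalt × 1.4726 = 11816.28966 rhodium
11816.28966 rhodium × 0.89405 = 10564.353770523 zinc
10564.353770523 zinc × 0.79791 = 8429.40351703800693 platinum
Net change: 8429.40351703800693 − 10000 = -1570.59648296199307 platinum

-1570.60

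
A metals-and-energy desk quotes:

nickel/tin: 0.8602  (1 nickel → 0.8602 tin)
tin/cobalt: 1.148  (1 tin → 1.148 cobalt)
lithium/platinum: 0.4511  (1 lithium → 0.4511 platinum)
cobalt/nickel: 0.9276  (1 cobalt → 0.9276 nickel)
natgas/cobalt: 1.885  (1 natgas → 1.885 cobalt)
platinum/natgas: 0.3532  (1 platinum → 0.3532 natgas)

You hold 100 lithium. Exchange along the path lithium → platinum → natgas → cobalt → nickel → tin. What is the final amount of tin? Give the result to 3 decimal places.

23.964

100 lithium × 0.4511 = 45.11 platinum
45.11 platinum × 0.3532 = 15.932852 natgas
15.932852 natgas × 1.885 = 30.03342602 cobalt
30.03342602 cobalt × 0.9276 = 27.859005976152 nickel
27.859005976152 nickel × 0.8602 = 23.9643169406859504 tin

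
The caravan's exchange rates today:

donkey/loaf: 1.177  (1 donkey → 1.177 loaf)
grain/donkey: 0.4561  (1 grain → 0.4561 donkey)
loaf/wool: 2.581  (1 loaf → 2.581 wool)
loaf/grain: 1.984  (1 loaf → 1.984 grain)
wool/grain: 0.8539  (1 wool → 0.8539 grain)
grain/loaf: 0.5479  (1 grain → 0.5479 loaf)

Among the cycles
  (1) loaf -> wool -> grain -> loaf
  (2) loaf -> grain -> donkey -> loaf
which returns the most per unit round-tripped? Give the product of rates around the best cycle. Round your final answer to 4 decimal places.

1.2075

(1) 2.581 × 0.8539 × 0.5479 = 1.20753
(2) 1.984 × 0.4561 × 1.177 = 1.06507
Highest is cycle (1) at 1.2075 (>1, arbitrage).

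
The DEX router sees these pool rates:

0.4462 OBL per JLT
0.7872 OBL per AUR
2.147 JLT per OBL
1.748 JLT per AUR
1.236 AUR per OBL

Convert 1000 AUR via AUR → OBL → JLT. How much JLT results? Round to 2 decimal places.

1690.12

1000 AUR × 0.7872 = 787.2 OBL
787.2 OBL × 2.147 = 1690.1184 JLT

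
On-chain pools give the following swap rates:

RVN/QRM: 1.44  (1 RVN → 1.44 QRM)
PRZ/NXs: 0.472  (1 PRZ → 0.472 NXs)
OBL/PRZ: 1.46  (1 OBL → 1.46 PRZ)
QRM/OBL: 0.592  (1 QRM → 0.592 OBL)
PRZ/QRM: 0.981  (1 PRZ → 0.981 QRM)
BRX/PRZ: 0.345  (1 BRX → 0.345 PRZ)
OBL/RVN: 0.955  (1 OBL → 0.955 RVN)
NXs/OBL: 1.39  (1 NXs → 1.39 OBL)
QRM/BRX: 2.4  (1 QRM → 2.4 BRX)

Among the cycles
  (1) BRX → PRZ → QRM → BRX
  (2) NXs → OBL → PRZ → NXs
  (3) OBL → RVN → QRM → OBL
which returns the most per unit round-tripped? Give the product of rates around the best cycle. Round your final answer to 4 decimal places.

(1) 0.345 × 0.981 × 2.4 = 0.81227
(2) 1.39 × 1.46 × 0.472 = 0.95788
(3) 0.955 × 1.44 × 0.592 = 0.81412
Highest is cycle (2) at 0.9579 (≤1, no arbitrage).

0.9579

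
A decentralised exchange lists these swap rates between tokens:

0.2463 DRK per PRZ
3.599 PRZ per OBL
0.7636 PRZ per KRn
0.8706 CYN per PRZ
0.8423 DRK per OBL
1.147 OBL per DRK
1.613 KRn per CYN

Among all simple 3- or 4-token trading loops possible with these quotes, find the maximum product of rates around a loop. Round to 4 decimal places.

KRn→PRZ→CYN→KRn: 0.7636 × 0.8706 × 1.613 = 1.07231
OBL→PRZ→DRK→OBL: 3.599 × 0.2463 × 1.147 = 1.01674
Maximum is KRn→PRZ→CYN→KRn at 1.0723; arbitrage exists.

1.0723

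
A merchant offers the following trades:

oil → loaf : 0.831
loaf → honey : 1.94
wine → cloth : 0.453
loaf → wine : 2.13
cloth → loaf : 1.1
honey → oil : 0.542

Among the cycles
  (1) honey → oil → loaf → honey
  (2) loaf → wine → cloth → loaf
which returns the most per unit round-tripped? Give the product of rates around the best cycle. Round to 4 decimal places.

1.0614

(1) 0.542 × 0.831 × 1.94 = 0.87378
(2) 2.13 × 0.453 × 1.1 = 1.06138
Highest is cycle (2) at 1.0614 (>1, arbitrage).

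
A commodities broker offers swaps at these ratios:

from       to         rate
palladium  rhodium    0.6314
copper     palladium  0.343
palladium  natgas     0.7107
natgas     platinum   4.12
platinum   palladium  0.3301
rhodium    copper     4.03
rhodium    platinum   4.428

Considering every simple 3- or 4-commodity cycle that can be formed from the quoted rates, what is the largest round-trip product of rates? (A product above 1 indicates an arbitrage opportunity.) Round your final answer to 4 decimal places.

0.9666

natgas→platinum→palladium→natgas: 4.12 × 0.3301 × 0.7107 = 0.96656
platinum→palladium→rhodium→platinum: 0.3301 × 0.6314 × 4.428 = 0.92291
palladium→rhodium→copper→palladium: 0.6314 × 4.03 × 0.343 = 0.87278
Maximum is natgas→platinum→palladium→natgas at 0.9666; no arbitrage — every cycle loses value.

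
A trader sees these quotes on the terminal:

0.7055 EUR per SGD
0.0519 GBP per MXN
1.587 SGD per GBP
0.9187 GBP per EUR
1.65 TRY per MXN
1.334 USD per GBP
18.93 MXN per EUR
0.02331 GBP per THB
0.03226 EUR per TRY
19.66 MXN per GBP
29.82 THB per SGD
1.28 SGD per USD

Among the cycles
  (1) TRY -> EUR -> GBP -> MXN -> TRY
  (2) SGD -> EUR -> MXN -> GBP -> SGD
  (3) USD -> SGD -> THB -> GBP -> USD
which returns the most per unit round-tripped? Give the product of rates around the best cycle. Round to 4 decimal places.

(1) 0.03226 × 0.9187 × 19.66 × 1.65 = 0.96140
(2) 0.7055 × 18.93 × 0.0519 × 1.587 = 1.10000
(3) 1.28 × 29.82 × 0.02331 × 1.334 = 1.18690
Highest is cycle (3) at 1.1869 (>1, arbitrage).

1.1869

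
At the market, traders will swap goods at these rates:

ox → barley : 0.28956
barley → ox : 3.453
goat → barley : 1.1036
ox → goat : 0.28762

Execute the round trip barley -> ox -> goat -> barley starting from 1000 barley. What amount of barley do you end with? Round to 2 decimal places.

1000 barley × 3.453 = 3453 ox
3453 ox × 0.28762 = 993.15186 goat
993.15186 goat × 1.1036 = 1096.042392696 barley

1096.04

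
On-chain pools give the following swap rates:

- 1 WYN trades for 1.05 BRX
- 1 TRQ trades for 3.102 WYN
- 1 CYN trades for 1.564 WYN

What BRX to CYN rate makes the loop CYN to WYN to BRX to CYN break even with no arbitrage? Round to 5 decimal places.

Known legs of the cycle: 1.564 × 1.05 = 1.6422
For no arbitrage the full-cycle product must be 1, so the missing rate is 1 / 1.6422 ≈ 0.6089392.

0.60894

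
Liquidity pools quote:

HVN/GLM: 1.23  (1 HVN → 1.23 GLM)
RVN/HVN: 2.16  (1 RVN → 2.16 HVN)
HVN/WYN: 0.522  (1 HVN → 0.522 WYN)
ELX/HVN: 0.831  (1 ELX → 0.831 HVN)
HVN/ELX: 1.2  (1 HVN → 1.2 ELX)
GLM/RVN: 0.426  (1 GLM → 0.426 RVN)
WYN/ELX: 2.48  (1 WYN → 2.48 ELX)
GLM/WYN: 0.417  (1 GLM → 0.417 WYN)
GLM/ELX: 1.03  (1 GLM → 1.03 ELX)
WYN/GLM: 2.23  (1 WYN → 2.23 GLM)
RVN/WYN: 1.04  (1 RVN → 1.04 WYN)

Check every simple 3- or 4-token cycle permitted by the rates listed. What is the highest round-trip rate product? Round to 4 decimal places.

RVN→HVN→GLM→RVN: 2.16 × 1.23 × 0.426 = 1.13180
ELX→HVN→WYN→ELX: 0.831 × 0.522 × 2.48 = 1.07578
WYN→GLM→RVN→HVN→WYN: 2.23 × 0.426 × 2.16 × 0.522 = 1.07112
ELX→HVN→GLM→WYN→ELX: 0.831 × 1.23 × 0.417 × 2.48 = 1.05705
ELX→HVN→GLM→ELX: 0.831 × 1.23 × 1.03 = 1.05279
ELX→HVN→WYN→GLM→ELX: 0.831 × 0.522 × 2.23 × 1.03 = 0.99635
WYN→GLM→RVN→WYN: 2.23 × 0.426 × 1.04 = 0.98798
Maximum is RVN→HVN→GLM→RVN at 1.1318; arbitrage exists.

1.1318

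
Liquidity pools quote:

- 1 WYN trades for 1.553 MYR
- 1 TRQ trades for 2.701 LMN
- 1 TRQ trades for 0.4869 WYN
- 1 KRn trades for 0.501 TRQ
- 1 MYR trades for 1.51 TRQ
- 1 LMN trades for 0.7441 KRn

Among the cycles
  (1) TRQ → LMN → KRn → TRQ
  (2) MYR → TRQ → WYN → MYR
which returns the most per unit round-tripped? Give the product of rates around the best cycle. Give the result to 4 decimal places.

(1) 2.701 × 0.7441 × 0.501 = 1.00692
(2) 1.51 × 0.4869 × 1.553 = 1.14180
Highest is cycle (2) at 1.1418 (>1, arbitrage).

1.1418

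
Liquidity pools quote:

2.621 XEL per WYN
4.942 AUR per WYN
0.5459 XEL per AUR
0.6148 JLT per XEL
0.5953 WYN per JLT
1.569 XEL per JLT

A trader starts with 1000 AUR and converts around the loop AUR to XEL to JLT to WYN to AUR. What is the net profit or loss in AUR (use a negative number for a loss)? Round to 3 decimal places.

-12.617

1000 AUR × 0.5459 = 545.9 XEL
545.9 XEL × 0.6148 = 335.61932 JLT
335.61932 JLT × 0.5953 = 199.794181196 WYN
199.794181196 WYN × 4.942 = 987.382843470632 AUR
Net change: 987.382843470632 − 1000 = -12.617156529368 AUR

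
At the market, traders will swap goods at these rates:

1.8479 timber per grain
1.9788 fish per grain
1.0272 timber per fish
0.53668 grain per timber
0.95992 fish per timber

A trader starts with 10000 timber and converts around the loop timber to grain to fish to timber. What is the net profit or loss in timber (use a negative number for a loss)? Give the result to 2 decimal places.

908.68

10000 timber × 0.53668 = 5366.8 grain
5366.8 grain × 1.9788 = 10619.82384 fish
10619.82384 fish × 1.0272 = 10908.683048448 timber
Net change: 10908.683048448 − 10000 = 908.683048448 timber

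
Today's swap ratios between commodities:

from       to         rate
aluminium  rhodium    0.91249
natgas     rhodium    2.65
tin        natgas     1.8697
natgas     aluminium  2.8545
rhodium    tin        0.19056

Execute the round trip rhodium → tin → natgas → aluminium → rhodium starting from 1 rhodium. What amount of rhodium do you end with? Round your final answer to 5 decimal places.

0.92803

1 rhodium × 0.19056 = 0.19056 tin
0.19056 tin × 1.8697 = 0.356290032 natgas
0.356290032 natgas × 2.8545 = 1.017029896344 aluminium
1.017029896344 aluminium × 0.91249 = 0.92802961011493656 rhodium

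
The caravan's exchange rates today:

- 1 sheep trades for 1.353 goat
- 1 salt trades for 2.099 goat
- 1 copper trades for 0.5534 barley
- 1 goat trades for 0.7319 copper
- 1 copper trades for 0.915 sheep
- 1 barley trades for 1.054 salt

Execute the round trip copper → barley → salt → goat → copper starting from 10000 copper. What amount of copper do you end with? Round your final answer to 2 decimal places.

8960.74

10000 copper × 0.5534 = 5534 barley
5534 barley × 1.054 = 5832.836 salt
5832.836 salt × 2.099 = 12243.122764 goat
12243.122764 goat × 0.7319 = 8960.7415509716 copper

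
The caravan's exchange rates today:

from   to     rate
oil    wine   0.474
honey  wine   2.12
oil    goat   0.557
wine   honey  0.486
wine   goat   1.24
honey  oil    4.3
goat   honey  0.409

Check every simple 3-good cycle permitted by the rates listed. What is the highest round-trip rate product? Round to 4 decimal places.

1.0752

honey→wine→goat→honey: 2.12 × 1.24 × 0.409 = 1.07518
honey→oil→wine→honey: 4.3 × 0.474 × 0.486 = 0.99057
honey→oil→goat→honey: 4.3 × 0.557 × 0.409 = 0.97960
Maximum is honey→wine→goat→honey at 1.0752; arbitrage exists.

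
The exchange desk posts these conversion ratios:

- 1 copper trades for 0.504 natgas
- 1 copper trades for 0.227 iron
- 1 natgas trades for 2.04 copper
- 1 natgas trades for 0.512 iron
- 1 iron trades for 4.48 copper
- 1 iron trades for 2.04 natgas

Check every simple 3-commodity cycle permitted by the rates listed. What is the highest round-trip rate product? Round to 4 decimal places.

1.1561

natgas→iron→copper→natgas: 0.512 × 4.48 × 0.504 = 1.15606
natgas→copper→iron→natgas: 2.04 × 0.227 × 2.04 = 0.94468
Maximum is natgas→iron→copper→natgas at 1.1561; arbitrage exists.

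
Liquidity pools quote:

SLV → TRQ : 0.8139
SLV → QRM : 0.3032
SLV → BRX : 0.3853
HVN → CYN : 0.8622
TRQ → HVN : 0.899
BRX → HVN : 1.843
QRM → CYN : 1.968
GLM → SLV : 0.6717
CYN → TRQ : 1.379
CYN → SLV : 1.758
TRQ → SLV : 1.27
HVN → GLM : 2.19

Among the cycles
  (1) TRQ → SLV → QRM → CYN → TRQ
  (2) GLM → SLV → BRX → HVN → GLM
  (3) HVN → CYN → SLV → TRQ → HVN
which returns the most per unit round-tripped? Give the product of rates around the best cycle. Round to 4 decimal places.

(1) 1.27 × 0.3032 × 1.968 × 1.379 = 1.04501
(2) 0.6717 × 0.3853 × 1.843 × 2.19 = 1.04459
(3) 0.8622 × 1.758 × 0.8139 × 0.899 = 1.10907
Highest is cycle (3) at 1.1091 (>1, arbitrage).

1.1091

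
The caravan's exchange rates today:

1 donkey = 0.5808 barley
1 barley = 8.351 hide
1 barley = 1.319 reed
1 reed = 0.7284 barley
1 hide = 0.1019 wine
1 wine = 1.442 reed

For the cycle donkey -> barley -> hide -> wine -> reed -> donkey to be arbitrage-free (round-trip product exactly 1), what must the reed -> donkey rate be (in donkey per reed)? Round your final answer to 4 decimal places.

Known legs of the cycle: 0.5808 × 8.351 × 0.1019 × 1.442 = 0.71269635189984
For no arbitrage the full-cycle product must be 1, so the missing rate is 1 / 0.71269635189984 ≈ 1.403122.

1.4031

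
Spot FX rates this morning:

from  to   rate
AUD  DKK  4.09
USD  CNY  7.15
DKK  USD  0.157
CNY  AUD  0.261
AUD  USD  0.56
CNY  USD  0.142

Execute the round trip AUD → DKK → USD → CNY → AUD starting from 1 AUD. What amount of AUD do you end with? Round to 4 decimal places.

1.1983

1 AUD × 4.09 = 4.09 DKK
4.09 DKK × 0.157 = 0.64213 USD
0.64213 USD × 7.15 = 4.5912295 CNY
4.5912295 CNY × 0.261 = 1.1983108995 AUD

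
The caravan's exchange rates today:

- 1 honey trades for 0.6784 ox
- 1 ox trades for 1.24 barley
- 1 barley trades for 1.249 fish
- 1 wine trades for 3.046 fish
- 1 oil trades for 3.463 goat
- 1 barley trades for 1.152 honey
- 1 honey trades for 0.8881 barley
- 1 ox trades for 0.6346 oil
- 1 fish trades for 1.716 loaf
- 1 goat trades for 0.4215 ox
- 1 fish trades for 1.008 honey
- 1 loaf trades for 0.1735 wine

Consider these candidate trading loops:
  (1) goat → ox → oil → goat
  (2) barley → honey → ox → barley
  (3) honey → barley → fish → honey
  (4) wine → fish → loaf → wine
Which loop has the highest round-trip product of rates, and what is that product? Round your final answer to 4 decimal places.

(1) 0.4215 × 0.6346 × 3.463 = 0.92630
(2) 1.152 × 0.6784 × 1.24 = 0.96908
(3) 0.8881 × 1.249 × 1.008 = 1.11811
(4) 3.046 × 1.716 × 0.1735 = 0.90687
Highest is cycle (3) at 1.1181 (>1, arbitrage).

1.1181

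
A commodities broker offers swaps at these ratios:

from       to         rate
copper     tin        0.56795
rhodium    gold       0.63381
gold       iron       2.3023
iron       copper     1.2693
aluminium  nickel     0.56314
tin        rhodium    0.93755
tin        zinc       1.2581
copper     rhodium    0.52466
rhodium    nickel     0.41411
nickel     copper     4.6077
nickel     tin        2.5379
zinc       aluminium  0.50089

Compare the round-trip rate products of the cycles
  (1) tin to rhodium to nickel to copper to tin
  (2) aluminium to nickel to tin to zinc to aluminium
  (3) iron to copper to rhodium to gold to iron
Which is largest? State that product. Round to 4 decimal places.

1.0160

(1) 0.93755 × 0.41411 × 4.6077 × 0.56795 = 1.01603
(2) 0.56314 × 2.5379 × 1.2581 × 0.50089 = 0.90063
(3) 1.2693 × 0.52466 × 0.63381 × 2.3023 = 0.97177
Highest is cycle (1) at 1.0160 (>1, arbitrage).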